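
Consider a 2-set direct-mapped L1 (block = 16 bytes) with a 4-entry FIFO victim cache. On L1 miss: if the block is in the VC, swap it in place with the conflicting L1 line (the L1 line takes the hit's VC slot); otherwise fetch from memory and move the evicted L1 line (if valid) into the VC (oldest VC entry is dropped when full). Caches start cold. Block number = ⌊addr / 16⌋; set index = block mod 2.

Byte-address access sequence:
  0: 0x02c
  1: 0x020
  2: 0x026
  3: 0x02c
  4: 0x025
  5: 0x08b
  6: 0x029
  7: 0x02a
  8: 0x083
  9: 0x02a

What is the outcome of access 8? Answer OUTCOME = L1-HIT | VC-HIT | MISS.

#0 0x2c→b2/s0 MISS; vc=[]
#1 0x20→b2/s0 L1-HIT; vc=[]
#2 0x26→b2/s0 L1-HIT; vc=[]
#3 0x2c→b2/s0 L1-HIT; vc=[]
#4 0x25→b2/s0 L1-HIT; vc=[]
#5 0x8b→b8/s0 MISS; vc=[2]
#6 0x29→b2/s0 VC-HIT; vc=[8]
#7 0x2a→b2/s0 L1-HIT; vc=[8]
#8 0x83→b8/s0 VC-HIT; vc=[2]
#9 0x2a→b2/s0 VC-HIT; vc=[8]

OUTCOME = VC-HIT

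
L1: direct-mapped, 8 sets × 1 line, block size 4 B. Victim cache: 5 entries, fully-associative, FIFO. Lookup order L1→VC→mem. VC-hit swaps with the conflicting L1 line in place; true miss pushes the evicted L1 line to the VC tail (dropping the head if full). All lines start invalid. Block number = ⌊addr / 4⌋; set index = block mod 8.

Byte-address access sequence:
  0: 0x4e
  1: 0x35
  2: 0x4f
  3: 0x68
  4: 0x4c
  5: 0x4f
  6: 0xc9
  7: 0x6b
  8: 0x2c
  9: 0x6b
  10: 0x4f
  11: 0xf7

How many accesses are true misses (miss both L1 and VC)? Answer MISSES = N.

MISSES = 6

0: 0x4e (blk 19, set 3) → MISS  vc=[]
1: 0x35 (blk 13, set 5) → MISS  vc=[]
2: 0x4f (blk 19, set 3) → L1-HIT  vc=[]
3: 0x68 (blk 26, set 2) → MISS  vc=[]
4: 0x4c (blk 19, set 3) → L1-HIT  vc=[]
5: 0x4f (blk 19, set 3) → L1-HIT  vc=[]
6: 0xc9 (blk 50, set 2) → MISS  vc=[26]
7: 0x6b (blk 26, set 2) → VC-HIT  vc=[50]
8: 0x2c (blk 11, set 3) → MISS  vc=[50, 19]
9: 0x6b (blk 26, set 2) → L1-HIT  vc=[50, 19]
10: 0x4f (blk 19, set 3) → VC-HIT  vc=[50, 11]
11: 0xf7 (blk 61, set 5) → MISS  vc=[50, 11, 13]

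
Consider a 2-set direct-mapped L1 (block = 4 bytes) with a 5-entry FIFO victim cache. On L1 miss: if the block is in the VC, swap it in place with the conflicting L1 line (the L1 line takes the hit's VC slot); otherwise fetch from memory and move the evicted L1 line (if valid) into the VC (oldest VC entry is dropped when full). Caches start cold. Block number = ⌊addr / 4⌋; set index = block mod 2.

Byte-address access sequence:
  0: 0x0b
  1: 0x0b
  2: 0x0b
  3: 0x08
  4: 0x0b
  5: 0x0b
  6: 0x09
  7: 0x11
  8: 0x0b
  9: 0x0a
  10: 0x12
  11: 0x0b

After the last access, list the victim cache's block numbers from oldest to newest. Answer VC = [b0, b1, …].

0: 0xb (blk 2, set 0) → MISS  vc=[]
1: 0xb (blk 2, set 0) → L1-HIT  vc=[]
2: 0xb (blk 2, set 0) → L1-HIT  vc=[]
3: 0x8 (blk 2, set 0) → L1-HIT  vc=[]
4: 0xb (blk 2, set 0) → L1-HIT  vc=[]
5: 0xb (blk 2, set 0) → L1-HIT  vc=[]
6: 0x9 (blk 2, set 0) → L1-HIT  vc=[]
7: 0x11 (blk 4, set 0) → MISS  vc=[2]
8: 0xb (blk 2, set 0) → VC-HIT  vc=[4]
9: 0xa (blk 2, set 0) → L1-HIT  vc=[4]
10: 0x12 (blk 4, set 0) → VC-HIT  vc=[2]
11: 0xb (blk 2, set 0) → VC-HIT  vc=[4]

VC = [4]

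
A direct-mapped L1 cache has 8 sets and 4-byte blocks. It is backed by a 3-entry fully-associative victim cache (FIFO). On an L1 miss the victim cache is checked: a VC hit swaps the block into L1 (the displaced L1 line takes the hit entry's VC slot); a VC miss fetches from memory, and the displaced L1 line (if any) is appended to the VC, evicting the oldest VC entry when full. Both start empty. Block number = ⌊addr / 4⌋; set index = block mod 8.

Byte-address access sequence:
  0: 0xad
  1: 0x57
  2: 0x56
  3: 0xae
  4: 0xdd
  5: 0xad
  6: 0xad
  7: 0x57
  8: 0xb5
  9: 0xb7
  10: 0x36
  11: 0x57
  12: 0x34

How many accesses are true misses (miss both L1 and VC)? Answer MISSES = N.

0: 0xad (blk 43, set 3) → MISS  vc=[]
1: 0x57 (blk 21, set 5) → MISS  vc=[]
2: 0x56 (blk 21, set 5) → L1-HIT  vc=[]
3: 0xae (blk 43, set 3) → L1-HIT  vc=[]
4: 0xdd (blk 55, set 7) → MISS  vc=[]
5: 0xad (blk 43, set 3) → L1-HIT  vc=[]
6: 0xad (blk 43, set 3) → L1-HIT  vc=[]
7: 0x57 (blk 21, set 5) → L1-HIT  vc=[]
8: 0xb5 (blk 45, set 5) → MISS  vc=[21]
9: 0xb7 (blk 45, set 5) → L1-HIT  vc=[21]
10: 0x36 (blk 13, set 5) → MISS  vc=[21, 45]
11: 0x57 (blk 21, set 5) → VC-HIT  vc=[13, 45]
12: 0x34 (blk 13, set 5) → VC-HIT  vc=[21, 45]

MISSES = 5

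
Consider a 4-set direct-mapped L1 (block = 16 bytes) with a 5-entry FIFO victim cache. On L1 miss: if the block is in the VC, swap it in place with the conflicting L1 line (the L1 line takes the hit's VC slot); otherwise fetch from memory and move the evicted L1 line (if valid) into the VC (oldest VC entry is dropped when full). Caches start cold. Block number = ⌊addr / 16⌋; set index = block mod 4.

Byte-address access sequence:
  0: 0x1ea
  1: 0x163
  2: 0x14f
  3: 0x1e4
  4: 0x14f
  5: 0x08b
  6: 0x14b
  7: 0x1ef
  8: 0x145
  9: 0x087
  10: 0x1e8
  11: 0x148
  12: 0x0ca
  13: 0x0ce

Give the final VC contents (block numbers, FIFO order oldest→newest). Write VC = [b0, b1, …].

VC = [22, 8, 20]

0: 0x1ea (blk 30, set 2) → MISS  vc=[]
1: 0x163 (blk 22, set 2) → MISS  vc=[30]
2: 0x14f (blk 20, set 0) → MISS  vc=[30]
3: 0x1e4 (blk 30, set 2) → VC-HIT  vc=[22]
4: 0x14f (blk 20, set 0) → L1-HIT  vc=[22]
5: 0x8b (blk 8, set 0) → MISS  vc=[22, 20]
6: 0x14b (blk 20, set 0) → VC-HIT  vc=[22, 8]
7: 0x1ef (blk 30, set 2) → L1-HIT  vc=[22, 8]
8: 0x145 (blk 20, set 0) → L1-HIT  vc=[22, 8]
9: 0x87 (blk 8, set 0) → VC-HIT  vc=[22, 20]
10: 0x1e8 (blk 30, set 2) → L1-HIT  vc=[22, 20]
11: 0x148 (blk 20, set 0) → VC-HIT  vc=[22, 8]
12: 0xca (blk 12, set 0) → MISS  vc=[22, 8, 20]
13: 0xce (blk 12, set 0) → L1-HIT  vc=[22, 8, 20]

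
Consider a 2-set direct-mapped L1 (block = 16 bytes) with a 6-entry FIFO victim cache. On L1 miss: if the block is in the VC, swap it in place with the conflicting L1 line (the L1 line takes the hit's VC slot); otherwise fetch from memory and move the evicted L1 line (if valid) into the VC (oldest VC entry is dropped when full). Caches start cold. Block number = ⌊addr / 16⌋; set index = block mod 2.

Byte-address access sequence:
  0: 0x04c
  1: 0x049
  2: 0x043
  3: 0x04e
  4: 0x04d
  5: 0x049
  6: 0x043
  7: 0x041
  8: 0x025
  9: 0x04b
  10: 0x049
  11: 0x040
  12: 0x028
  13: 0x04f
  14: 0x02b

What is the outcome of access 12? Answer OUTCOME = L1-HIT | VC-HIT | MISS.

OUTCOME = VC-HIT

0: 0x4c (blk 4, set 0) → MISS  vc=[]
1: 0x49 (blk 4, set 0) → L1-HIT  vc=[]
2: 0x43 (blk 4, set 0) → L1-HIT  vc=[]
3: 0x4e (blk 4, set 0) → L1-HIT  vc=[]
4: 0x4d (blk 4, set 0) → L1-HIT  vc=[]
5: 0x49 (blk 4, set 0) → L1-HIT  vc=[]
6: 0x43 (blk 4, set 0) → L1-HIT  vc=[]
7: 0x41 (blk 4, set 0) → L1-HIT  vc=[]
8: 0x25 (blk 2, set 0) → MISS  vc=[4]
9: 0x4b (blk 4, set 0) → VC-HIT  vc=[2]
10: 0x49 (blk 4, set 0) → L1-HIT  vc=[2]
11: 0x40 (blk 4, set 0) → L1-HIT  vc=[2]
12: 0x28 (blk 2, set 0) → VC-HIT  vc=[4]
13: 0x4f (blk 4, set 0) → VC-HIT  vc=[2]
14: 0x2b (blk 2, set 0) → VC-HIT  vc=[4]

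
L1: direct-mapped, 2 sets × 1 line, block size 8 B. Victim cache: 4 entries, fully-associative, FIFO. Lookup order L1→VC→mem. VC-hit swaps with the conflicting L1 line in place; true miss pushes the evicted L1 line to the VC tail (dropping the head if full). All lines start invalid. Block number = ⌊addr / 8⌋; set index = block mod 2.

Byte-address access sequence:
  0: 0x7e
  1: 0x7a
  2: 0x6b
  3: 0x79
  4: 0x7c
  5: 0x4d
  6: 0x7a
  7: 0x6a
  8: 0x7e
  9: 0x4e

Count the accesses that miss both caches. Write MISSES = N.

MISSES = 3

#0 0x7e→b15/s1 MISS; vc=[]
#1 0x7a→b15/s1 L1-HIT; vc=[]
#2 0x6b→b13/s1 MISS; vc=[15]
#3 0x79→b15/s1 VC-HIT; vc=[13]
#4 0x7c→b15/s1 L1-HIT; vc=[13]
#5 0x4d→b9/s1 MISS; vc=[13,15]
#6 0x7a→b15/s1 VC-HIT; vc=[13,9]
#7 0x6a→b13/s1 VC-HIT; vc=[15,9]
#8 0x7e→b15/s1 VC-HIT; vc=[13,9]
#9 0x4e→b9/s1 VC-HIT; vc=[13,15]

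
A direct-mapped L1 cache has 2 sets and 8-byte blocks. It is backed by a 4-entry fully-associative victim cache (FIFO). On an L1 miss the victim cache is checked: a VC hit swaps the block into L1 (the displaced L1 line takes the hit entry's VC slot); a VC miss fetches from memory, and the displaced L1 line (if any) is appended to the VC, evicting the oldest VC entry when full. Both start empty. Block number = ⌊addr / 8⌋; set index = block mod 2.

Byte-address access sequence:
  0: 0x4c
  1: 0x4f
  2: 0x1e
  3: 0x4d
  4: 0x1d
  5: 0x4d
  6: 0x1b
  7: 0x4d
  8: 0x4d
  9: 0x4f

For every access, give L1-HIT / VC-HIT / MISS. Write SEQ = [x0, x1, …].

SEQ = [MISS, L1-HIT, MISS, VC-HIT, VC-HIT, VC-HIT, VC-HIT, VC-HIT, L1-HIT, L1-HIT]

0: 0x4c (blk 9, set 1) → MISS  vc=[]
1: 0x4f (blk 9, set 1) → L1-HIT  vc=[]
2: 0x1e (blk 3, set 1) → MISS  vc=[9]
3: 0x4d (blk 9, set 1) → VC-HIT  vc=[3]
4: 0x1d (blk 3, set 1) → VC-HIT  vc=[9]
5: 0x4d (blk 9, set 1) → VC-HIT  vc=[3]
6: 0x1b (blk 3, set 1) → VC-HIT  vc=[9]
7: 0x4d (blk 9, set 1) → VC-HIT  vc=[3]
8: 0x4d (blk 9, set 1) → L1-HIT  vc=[3]
9: 0x4f (blk 9, set 1) → L1-HIT  vc=[3]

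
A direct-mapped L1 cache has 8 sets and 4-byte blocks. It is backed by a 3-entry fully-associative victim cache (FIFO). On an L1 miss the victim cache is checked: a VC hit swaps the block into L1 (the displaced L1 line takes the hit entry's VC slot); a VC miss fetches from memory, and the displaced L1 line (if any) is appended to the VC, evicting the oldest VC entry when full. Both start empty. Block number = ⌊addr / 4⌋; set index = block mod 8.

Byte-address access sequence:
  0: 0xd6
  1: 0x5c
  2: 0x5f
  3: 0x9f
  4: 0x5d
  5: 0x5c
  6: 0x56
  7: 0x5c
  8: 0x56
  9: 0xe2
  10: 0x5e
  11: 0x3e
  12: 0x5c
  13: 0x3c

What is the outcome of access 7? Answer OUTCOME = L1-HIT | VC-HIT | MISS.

  [0] addr=0xd6 blk=53 s=5: MISS | VC []
  [1] addr=0x5c blk=23 s=7: MISS | VC []
  [2] addr=0x5f blk=23 s=7: L1-HIT | VC []
  [3] addr=0x9f blk=39 s=7: MISS | VC [23]
  [4] addr=0x5d blk=23 s=7: VC-HIT | VC [39]
  [5] addr=0x5c blk=23 s=7: L1-HIT | VC [39]
  [6] addr=0x56 blk=21 s=5: MISS | VC [39, 53]
  [7] addr=0x5c blk=23 s=7: L1-HIT | VC [39, 53]
  [8] addr=0x56 blk=21 s=5: L1-HIT | VC [39, 53]
  [9] addr=0xe2 blk=56 s=0: MISS | VC [39, 53]
  [10] addr=0x5e blk=23 s=7: L1-HIT | VC [39, 53]
  [11] addr=0x3e blk=15 s=7: MISS | VC [39, 53, 23]
  [12] addr=0x5c blk=23 s=7: VC-HIT | VC [39, 53, 15]
  [13] addr=0x3c blk=15 s=7: VC-HIT | VC [39, 53, 23]

OUTCOME = L1-HIT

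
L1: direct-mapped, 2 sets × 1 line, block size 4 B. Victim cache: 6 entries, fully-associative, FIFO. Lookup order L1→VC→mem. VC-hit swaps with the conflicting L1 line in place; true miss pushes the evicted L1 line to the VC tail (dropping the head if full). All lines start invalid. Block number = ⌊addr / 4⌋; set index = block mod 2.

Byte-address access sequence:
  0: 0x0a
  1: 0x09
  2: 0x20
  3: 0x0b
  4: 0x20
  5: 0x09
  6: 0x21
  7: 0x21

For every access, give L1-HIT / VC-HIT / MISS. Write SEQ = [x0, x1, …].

SEQ = [MISS, L1-HIT, MISS, VC-HIT, VC-HIT, VC-HIT, VC-HIT, L1-HIT]

#0 0xa→b2/s0 MISS; vc=[]
#1 0x9→b2/s0 L1-HIT; vc=[]
#2 0x20→b8/s0 MISS; vc=[2]
#3 0xb→b2/s0 VC-HIT; vc=[8]
#4 0x20→b8/s0 VC-HIT; vc=[2]
#5 0x9→b2/s0 VC-HIT; vc=[8]
#6 0x21→b8/s0 VC-HIT; vc=[2]
#7 0x21→b8/s0 L1-HIT; vc=[2]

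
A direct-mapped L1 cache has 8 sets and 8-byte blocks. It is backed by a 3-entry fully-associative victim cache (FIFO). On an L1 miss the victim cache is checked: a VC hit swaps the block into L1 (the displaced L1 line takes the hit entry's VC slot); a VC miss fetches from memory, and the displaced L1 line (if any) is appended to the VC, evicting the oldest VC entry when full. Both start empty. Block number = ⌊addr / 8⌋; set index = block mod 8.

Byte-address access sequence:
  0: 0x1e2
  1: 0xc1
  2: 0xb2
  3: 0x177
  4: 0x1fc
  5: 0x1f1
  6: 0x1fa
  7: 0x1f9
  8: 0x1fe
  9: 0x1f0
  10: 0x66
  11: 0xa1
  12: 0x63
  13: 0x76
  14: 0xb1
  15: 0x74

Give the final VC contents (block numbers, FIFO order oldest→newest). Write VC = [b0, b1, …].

#0 0x1e2→b60/s4 MISS; vc=[]
#1 0xc1→b24/s0 MISS; vc=[]
#2 0xb2→b22/s6 MISS; vc=[]
#3 0x177→b46/s6 MISS; vc=[22]
#4 0x1fc→b63/s7 MISS; vc=[22]
#5 0x1f1→b62/s6 MISS; vc=[22,46]
#6 0x1fa→b63/s7 L1-HIT; vc=[22,46]
#7 0x1f9→b63/s7 L1-HIT; vc=[22,46]
#8 0x1fe→b63/s7 L1-HIT; vc=[22,46]
#9 0x1f0→b62/s6 L1-HIT; vc=[22,46]
#10 0x66→b12/s4 MISS; vc=[22,46,60]
#11 0xa1→b20/s4 MISS; vc=[46,60,12]
#12 0x63→b12/s4 VC-HIT; vc=[46,60,20]
#13 0x76→b14/s6 MISS; vc=[60,20,62]
#14 0xb1→b22/s6 MISS; vc=[20,62,14]
#15 0x74→b14/s6 VC-HIT; vc=[20,62,22]

VC = [20, 62, 22]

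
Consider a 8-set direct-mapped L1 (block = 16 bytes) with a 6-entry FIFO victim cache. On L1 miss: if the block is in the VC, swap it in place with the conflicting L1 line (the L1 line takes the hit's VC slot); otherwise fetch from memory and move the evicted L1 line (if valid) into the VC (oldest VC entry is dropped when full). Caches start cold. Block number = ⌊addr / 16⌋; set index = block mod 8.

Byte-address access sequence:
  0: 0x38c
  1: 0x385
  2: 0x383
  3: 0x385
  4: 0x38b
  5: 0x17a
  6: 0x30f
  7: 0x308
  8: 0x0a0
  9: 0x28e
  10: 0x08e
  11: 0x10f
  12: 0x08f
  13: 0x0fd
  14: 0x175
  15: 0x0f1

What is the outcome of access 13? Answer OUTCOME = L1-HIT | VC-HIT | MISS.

#0 0x38c→b56/s0 MISS; vc=[]
#1 0x385→b56/s0 L1-HIT; vc=[]
#2 0x383→b56/s0 L1-HIT; vc=[]
#3 0x385→b56/s0 L1-HIT; vc=[]
#4 0x38b→b56/s0 L1-HIT; vc=[]
#5 0x17a→b23/s7 MISS; vc=[]
#6 0x30f→b48/s0 MISS; vc=[56]
#7 0x308→b48/s0 L1-HIT; vc=[56]
#8 0xa0→b10/s2 MISS; vc=[56]
#9 0x28e→b40/s0 MISS; vc=[56,48]
#10 0x8e→b8/s0 MISS; vc=[56,48,40]
#11 0x10f→b16/s0 MISS; vc=[56,48,40,8]
#12 0x8f→b8/s0 VC-HIT; vc=[56,48,40,16]
#13 0xfd→b15/s7 MISS; vc=[56,48,40,16,23]
#14 0x175→b23/s7 VC-HIT; vc=[56,48,40,16,15]
#15 0xf1→b15/s7 VC-HIT; vc=[56,48,40,16,23]

OUTCOME = MISS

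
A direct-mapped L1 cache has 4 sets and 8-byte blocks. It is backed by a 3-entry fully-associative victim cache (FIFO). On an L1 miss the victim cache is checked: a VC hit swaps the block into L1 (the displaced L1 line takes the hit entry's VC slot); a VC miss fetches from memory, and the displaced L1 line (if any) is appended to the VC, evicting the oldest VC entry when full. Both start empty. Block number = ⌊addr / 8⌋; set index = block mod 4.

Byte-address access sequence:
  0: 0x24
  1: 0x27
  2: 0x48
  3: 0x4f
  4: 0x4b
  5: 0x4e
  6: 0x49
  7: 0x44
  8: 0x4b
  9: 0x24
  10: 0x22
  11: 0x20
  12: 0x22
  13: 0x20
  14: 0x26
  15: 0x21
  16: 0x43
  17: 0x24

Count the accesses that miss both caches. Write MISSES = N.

MISSES = 3

#0 0x24→b4/s0 MISS; vc=[]
#1 0x27→b4/s0 L1-HIT; vc=[]
#2 0x48→b9/s1 MISS; vc=[]
#3 0x4f→b9/s1 L1-HIT; vc=[]
#4 0x4b→b9/s1 L1-HIT; vc=[]
#5 0x4e→b9/s1 L1-HIT; vc=[]
#6 0x49→b9/s1 L1-HIT; vc=[]
#7 0x44→b8/s0 MISS; vc=[4]
#8 0x4b→b9/s1 L1-HIT; vc=[4]
#9 0x24→b4/s0 VC-HIT; vc=[8]
#10 0x22→b4/s0 L1-HIT; vc=[8]
#11 0x20→b4/s0 L1-HIT; vc=[8]
#12 0x22→b4/s0 L1-HIT; vc=[8]
#13 0x20→b4/s0 L1-HIT; vc=[8]
#14 0x26→b4/s0 L1-HIT; vc=[8]
#15 0x21→b4/s0 L1-HIT; vc=[8]
#16 0x43→b8/s0 VC-HIT; vc=[4]
#17 0x24→b4/s0 VC-HIT; vc=[8]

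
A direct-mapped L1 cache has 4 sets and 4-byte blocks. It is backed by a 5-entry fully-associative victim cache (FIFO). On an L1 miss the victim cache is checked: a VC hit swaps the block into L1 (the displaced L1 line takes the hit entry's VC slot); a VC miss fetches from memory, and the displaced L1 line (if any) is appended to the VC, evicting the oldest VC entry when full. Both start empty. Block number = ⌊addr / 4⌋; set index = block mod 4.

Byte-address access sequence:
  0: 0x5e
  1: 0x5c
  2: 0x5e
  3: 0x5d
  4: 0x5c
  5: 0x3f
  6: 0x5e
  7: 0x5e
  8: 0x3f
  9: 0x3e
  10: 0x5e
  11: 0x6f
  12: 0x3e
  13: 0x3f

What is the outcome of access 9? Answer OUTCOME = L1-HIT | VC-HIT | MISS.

#0 0x5e→b23/s3 MISS; vc=[]
#1 0x5c→b23/s3 L1-HIT; vc=[]
#2 0x5e→b23/s3 L1-HIT; vc=[]
#3 0x5d→b23/s3 L1-HIT; vc=[]
#4 0x5c→b23/s3 L1-HIT; vc=[]
#5 0x3f→b15/s3 MISS; vc=[23]
#6 0x5e→b23/s3 VC-HIT; vc=[15]
#7 0x5e→b23/s3 L1-HIT; vc=[15]
#8 0x3f→b15/s3 VC-HIT; vc=[23]
#9 0x3e→b15/s3 L1-HIT; vc=[23]
#10 0x5e→b23/s3 VC-HIT; vc=[15]
#11 0x6f→b27/s3 MISS; vc=[15,23]
#12 0x3e→b15/s3 VC-HIT; vc=[27,23]
#13 0x3f→b15/s3 L1-HIT; vc=[27,23]

OUTCOME = L1-HIT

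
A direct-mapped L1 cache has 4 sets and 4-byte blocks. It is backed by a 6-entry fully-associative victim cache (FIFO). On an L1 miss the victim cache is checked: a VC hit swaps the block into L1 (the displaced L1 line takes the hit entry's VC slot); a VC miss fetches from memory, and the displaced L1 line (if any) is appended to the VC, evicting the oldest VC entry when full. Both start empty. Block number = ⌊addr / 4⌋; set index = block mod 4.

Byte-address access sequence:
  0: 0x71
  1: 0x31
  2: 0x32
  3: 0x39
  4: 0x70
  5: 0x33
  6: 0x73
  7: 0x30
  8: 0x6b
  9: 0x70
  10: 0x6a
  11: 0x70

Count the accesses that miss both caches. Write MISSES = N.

MISSES = 4

0: 0x71 (blk 28, set 0) → MISS  vc=[]
1: 0x31 (blk 12, set 0) → MISS  vc=[28]
2: 0x32 (blk 12, set 0) → L1-HIT  vc=[28]
3: 0x39 (blk 14, set 2) → MISS  vc=[28]
4: 0x70 (blk 28, set 0) → VC-HIT  vc=[12]
5: 0x33 (blk 12, set 0) → VC-HIT  vc=[28]
6: 0x73 (blk 28, set 0) → VC-HIT  vc=[12]
7: 0x30 (blk 12, set 0) → VC-HIT  vc=[28]
8: 0x6b (blk 26, set 2) → MISS  vc=[28, 14]
9: 0x70 (blk 28, set 0) → VC-HIT  vc=[12, 14]
10: 0x6a (blk 26, set 2) → L1-HIT  vc=[12, 14]
11: 0x70 (blk 28, set 0) → L1-HIT  vc=[12, 14]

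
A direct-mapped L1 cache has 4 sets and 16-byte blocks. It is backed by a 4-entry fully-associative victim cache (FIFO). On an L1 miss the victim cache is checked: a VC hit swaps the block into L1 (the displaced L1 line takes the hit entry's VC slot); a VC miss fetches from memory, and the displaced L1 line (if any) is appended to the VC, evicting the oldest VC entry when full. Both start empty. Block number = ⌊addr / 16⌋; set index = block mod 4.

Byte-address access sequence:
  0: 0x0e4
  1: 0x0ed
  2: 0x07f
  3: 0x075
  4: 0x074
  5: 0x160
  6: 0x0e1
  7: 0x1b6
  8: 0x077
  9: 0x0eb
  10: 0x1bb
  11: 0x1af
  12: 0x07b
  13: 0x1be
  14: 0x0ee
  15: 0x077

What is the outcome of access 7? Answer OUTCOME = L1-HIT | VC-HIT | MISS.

OUTCOME = MISS

#0 0xe4→b14/s2 MISS; vc=[]
#1 0xed→b14/s2 L1-HIT; vc=[]
#2 0x7f→b7/s3 MISS; vc=[]
#3 0x75→b7/s3 L1-HIT; vc=[]
#4 0x74→b7/s3 L1-HIT; vc=[]
#5 0x160→b22/s2 MISS; vc=[14]
#6 0xe1→b14/s2 VC-HIT; vc=[22]
#7 0x1b6→b27/s3 MISS; vc=[22,7]
#8 0x77→b7/s3 VC-HIT; vc=[22,27]
#9 0xeb→b14/s2 L1-HIT; vc=[22,27]
#10 0x1bb→b27/s3 VC-HIT; vc=[22,7]
#11 0x1af→b26/s2 MISS; vc=[22,7,14]
#12 0x7b→b7/s3 VC-HIT; vc=[22,27,14]
#13 0x1be→b27/s3 VC-HIT; vc=[22,7,14]
#14 0xee→b14/s2 VC-HIT; vc=[22,7,26]
#15 0x77→b7/s3 VC-HIT; vc=[22,27,26]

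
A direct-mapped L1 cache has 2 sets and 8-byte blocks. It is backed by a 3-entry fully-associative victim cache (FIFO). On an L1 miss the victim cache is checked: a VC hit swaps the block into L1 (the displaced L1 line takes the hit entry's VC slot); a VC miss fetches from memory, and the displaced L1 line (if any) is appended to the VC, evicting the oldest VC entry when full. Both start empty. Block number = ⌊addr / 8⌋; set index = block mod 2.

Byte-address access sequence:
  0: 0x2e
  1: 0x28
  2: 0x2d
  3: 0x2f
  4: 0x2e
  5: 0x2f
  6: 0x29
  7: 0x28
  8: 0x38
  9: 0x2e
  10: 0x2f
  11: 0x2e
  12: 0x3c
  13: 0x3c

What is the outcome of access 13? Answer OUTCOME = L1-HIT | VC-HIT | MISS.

  [0] addr=0x2e blk=5 s=1: MISS | VC []
  [1] addr=0x28 blk=5 s=1: L1-HIT | VC []
  [2] addr=0x2d blk=5 s=1: L1-HIT | VC []
  [3] addr=0x2f blk=5 s=1: L1-HIT | VC []
  [4] addr=0x2e blk=5 s=1: L1-HIT | VC []
  [5] addr=0x2f blk=5 s=1: L1-HIT | VC []
  [6] addr=0x29 blk=5 s=1: L1-HIT | VC []
  [7] addr=0x28 blk=5 s=1: L1-HIT | VC []
  [8] addr=0x38 blk=7 s=1: MISS | VC [5]
  [9] addr=0x2e blk=5 s=1: VC-HIT | VC [7]
  [10] addr=0x2f blk=5 s=1: L1-HIT | VC [7]
  [11] addr=0x2e blk=5 s=1: L1-HIT | VC [7]
  [12] addr=0x3c blk=7 s=1: VC-HIT | VC [5]
  [13] addr=0x3c blk=7 s=1: L1-HIT | VC [5]

OUTCOME = L1-HIT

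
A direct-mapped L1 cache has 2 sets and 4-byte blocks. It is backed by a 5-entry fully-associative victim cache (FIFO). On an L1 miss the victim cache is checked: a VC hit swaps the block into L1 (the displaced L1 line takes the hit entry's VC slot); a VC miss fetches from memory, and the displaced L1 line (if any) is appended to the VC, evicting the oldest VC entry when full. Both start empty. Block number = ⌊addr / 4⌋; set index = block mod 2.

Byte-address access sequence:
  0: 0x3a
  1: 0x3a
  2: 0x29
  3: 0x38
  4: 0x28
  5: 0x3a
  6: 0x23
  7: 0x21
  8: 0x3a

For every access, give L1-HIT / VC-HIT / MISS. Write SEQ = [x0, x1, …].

SEQ = [MISS, L1-HIT, MISS, VC-HIT, VC-HIT, VC-HIT, MISS, L1-HIT, VC-HIT]

0: 0x3a (blk 14, set 0) → MISS  vc=[]
1: 0x3a (blk 14, set 0) → L1-HIT  vc=[]
2: 0x29 (blk 10, set 0) → MISS  vc=[14]
3: 0x38 (blk 14, set 0) → VC-HIT  vc=[10]
4: 0x28 (blk 10, set 0) → VC-HIT  vc=[14]
5: 0x3a (blk 14, set 0) → VC-HIT  vc=[10]
6: 0x23 (blk 8, set 0) → MISS  vc=[10, 14]
7: 0x21 (blk 8, set 0) → L1-HIT  vc=[10, 14]
8: 0x3a (blk 14, set 0) → VC-HIT  vc=[10, 8]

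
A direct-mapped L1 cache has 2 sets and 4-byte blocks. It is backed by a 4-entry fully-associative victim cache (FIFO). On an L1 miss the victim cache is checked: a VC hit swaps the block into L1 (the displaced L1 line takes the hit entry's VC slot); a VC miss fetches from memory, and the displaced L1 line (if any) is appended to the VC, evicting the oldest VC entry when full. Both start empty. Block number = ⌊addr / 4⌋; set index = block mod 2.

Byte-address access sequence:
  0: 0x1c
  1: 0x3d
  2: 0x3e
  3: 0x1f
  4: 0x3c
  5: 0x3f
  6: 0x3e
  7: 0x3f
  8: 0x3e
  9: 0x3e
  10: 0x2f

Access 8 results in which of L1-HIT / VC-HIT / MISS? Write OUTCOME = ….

0: 0x1c (blk 7, set 1) → MISS  vc=[]
1: 0x3d (blk 15, set 1) → MISS  vc=[7]
2: 0x3e (blk 15, set 1) → L1-HIT  vc=[7]
3: 0x1f (blk 7, set 1) → VC-HIT  vc=[15]
4: 0x3c (blk 15, set 1) → VC-HIT  vc=[7]
5: 0x3f (blk 15, set 1) → L1-HIT  vc=[7]
6: 0x3e (blk 15, set 1) → L1-HIT  vc=[7]
7: 0x3f (blk 15, set 1) → L1-HIT  vc=[7]
8: 0x3e (blk 15, set 1) → L1-HIT  vc=[7]
9: 0x3e (blk 15, set 1) → L1-HIT  vc=[7]
10: 0x2f (blk 11, set 1) → MISS  vc=[7, 15]

OUTCOME = L1-HIT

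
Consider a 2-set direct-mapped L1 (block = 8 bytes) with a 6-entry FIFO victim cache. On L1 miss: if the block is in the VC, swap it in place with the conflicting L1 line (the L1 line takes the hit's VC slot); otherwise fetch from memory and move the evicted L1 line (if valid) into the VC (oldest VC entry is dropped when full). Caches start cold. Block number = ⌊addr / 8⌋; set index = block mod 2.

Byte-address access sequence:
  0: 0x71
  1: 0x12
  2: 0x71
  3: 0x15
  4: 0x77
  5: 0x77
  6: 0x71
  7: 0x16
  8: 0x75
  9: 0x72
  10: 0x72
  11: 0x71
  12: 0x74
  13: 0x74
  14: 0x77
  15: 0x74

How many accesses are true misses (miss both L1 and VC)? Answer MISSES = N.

  [0] addr=0x71 blk=14 s=0: MISS | VC []
  [1] addr=0x12 blk=2 s=0: MISS | VC [14]
  [2] addr=0x71 blk=14 s=0: VC-HIT | VC [2]
  [3] addr=0x15 blk=2 s=0: VC-HIT | VC [14]
  [4] addr=0x77 blk=14 s=0: VC-HIT | VC [2]
  [5] addr=0x77 blk=14 s=0: L1-HIT | VC [2]
  [6] addr=0x71 blk=14 s=0: L1-HIT | VC [2]
  [7] addr=0x16 blk=2 s=0: VC-HIT | VC [14]
  [8] addr=0x75 blk=14 s=0: VC-HIT | VC [2]
  [9] addr=0x72 blk=14 s=0: L1-HIT | VC [2]
  [10] addr=0x72 blk=14 s=0: L1-HIT | VC [2]
  [11] addr=0x71 blk=14 s=0: L1-HIT | VC [2]
  [12] addr=0x74 blk=14 s=0: L1-HIT | VC [2]
  [13] addr=0x74 blk=14 s=0: L1-HIT | VC [2]
  [14] addr=0x77 blk=14 s=0: L1-HIT | VC [2]
  [15] addr=0x74 blk=14 s=0: L1-HIT | VC [2]

MISSES = 2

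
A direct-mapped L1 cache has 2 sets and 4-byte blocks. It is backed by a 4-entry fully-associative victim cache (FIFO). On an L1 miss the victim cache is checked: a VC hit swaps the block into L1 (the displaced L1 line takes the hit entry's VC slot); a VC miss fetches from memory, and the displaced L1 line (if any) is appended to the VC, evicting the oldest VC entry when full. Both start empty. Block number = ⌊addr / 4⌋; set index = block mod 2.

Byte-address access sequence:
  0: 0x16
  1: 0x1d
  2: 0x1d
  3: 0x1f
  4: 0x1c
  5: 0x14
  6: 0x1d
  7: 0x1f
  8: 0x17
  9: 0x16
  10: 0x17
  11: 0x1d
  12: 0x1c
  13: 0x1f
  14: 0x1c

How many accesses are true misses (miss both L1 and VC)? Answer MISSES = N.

#0 0x16→b5/s1 MISS; vc=[]
#1 0x1d→b7/s1 MISS; vc=[5]
#2 0x1d→b7/s1 L1-HIT; vc=[5]
#3 0x1f→b7/s1 L1-HIT; vc=[5]
#4 0x1c→b7/s1 L1-HIT; vc=[5]
#5 0x14→b5/s1 VC-HIT; vc=[7]
#6 0x1d→b7/s1 VC-HIT; vc=[5]
#7 0x1f→b7/s1 L1-HIT; vc=[5]
#8 0x17→b5/s1 VC-HIT; vc=[7]
#9 0x16→b5/s1 L1-HIT; vc=[7]
#10 0x17→b5/s1 L1-HIT; vc=[7]
#11 0x1d→b7/s1 VC-HIT; vc=[5]
#12 0x1c→b7/s1 L1-HIT; vc=[5]
#13 0x1f→b7/s1 L1-HIT; vc=[5]
#14 0x1c→b7/s1 L1-HIT; vc=[5]

MISSES = 2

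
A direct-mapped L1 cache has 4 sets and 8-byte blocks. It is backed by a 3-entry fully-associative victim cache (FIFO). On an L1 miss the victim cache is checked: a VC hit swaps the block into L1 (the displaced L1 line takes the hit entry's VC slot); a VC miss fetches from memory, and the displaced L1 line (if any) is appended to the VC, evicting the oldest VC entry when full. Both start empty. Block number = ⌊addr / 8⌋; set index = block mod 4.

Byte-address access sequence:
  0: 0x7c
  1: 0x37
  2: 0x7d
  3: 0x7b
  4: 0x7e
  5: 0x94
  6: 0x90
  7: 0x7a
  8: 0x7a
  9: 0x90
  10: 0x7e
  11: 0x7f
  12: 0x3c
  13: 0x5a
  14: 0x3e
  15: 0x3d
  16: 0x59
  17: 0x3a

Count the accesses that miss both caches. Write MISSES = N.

#0 0x7c→b15/s3 MISS; vc=[]
#1 0x37→b6/s2 MISS; vc=[]
#2 0x7d→b15/s3 L1-HIT; vc=[]
#3 0x7b→b15/s3 L1-HIT; vc=[]
#4 0x7e→b15/s3 L1-HIT; vc=[]
#5 0x94→b18/s2 MISS; vc=[6]
#6 0x90→b18/s2 L1-HIT; vc=[6]
#7 0x7a→b15/s3 L1-HIT; vc=[6]
#8 0x7a→b15/s3 L1-HIT; vc=[6]
#9 0x90→b18/s2 L1-HIT; vc=[6]
#10 0x7e→b15/s3 L1-HIT; vc=[6]
#11 0x7f→b15/s3 L1-HIT; vc=[6]
#12 0x3c→b7/s3 MISS; vc=[6,15]
#13 0x5a→b11/s3 MISS; vc=[6,15,7]
#14 0x3e→b7/s3 VC-HIT; vc=[6,15,11]
#15 0x3d→b7/s3 L1-HIT; vc=[6,15,11]
#16 0x59→b11/s3 VC-HIT; vc=[6,15,7]
#17 0x3a→b7/s3 VC-HIT; vc=[6,15,11]

MISSES = 5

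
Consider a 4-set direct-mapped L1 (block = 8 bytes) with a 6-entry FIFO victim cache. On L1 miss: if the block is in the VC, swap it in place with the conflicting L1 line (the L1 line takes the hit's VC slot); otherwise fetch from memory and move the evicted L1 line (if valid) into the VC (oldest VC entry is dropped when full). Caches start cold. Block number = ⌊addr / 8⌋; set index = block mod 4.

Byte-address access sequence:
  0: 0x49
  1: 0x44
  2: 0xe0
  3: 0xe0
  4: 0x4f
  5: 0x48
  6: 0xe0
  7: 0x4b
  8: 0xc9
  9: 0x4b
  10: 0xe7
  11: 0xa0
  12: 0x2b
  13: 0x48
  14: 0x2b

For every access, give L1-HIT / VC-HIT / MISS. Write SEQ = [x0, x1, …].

SEQ = [MISS, MISS, MISS, L1-HIT, L1-HIT, L1-HIT, L1-HIT, L1-HIT, MISS, VC-HIT, L1-HIT, MISS, MISS, VC-HIT, VC-HIT]

  [0] addr=0x49 blk=9 s=1: MISS | VC []
  [1] addr=0x44 blk=8 s=0: MISS | VC []
  [2] addr=0xe0 blk=28 s=0: MISS | VC [8]
  [3] addr=0xe0 blk=28 s=0: L1-HIT | VC [8]
  [4] addr=0x4f blk=9 s=1: L1-HIT | VC [8]
  [5] addr=0x48 blk=9 s=1: L1-HIT | VC [8]
  [6] addr=0xe0 blk=28 s=0: L1-HIT | VC [8]
  [7] addr=0x4b blk=9 s=1: L1-HIT | VC [8]
  [8] addr=0xc9 blk=25 s=1: MISS | VC [8, 9]
  [9] addr=0x4b blk=9 s=1: VC-HIT | VC [8, 25]
  [10] addr=0xe7 blk=28 s=0: L1-HIT | VC [8, 25]
  [11] addr=0xa0 blk=20 s=0: MISS | VC [8, 25, 28]
  [12] addr=0x2b blk=5 s=1: MISS | VC [8, 25, 28, 9]
  [13] addr=0x48 blk=9 s=1: VC-HIT | VC [8, 25, 28, 5]
  [14] addr=0x2b blk=5 s=1: VC-HIT | VC [8, 25, 28, 9]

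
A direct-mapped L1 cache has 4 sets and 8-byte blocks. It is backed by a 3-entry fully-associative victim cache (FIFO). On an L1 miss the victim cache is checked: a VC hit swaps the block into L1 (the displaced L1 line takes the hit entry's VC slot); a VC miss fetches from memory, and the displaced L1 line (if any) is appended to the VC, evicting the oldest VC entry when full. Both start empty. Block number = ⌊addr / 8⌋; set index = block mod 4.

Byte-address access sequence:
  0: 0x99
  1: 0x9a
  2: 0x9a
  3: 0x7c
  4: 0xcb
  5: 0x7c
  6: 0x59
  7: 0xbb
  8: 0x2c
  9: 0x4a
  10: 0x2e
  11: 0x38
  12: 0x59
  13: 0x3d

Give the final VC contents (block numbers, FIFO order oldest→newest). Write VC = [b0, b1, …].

  [0] addr=0x99 blk=19 s=3: MISS | VC []
  [1] addr=0x9a blk=19 s=3: L1-HIT | VC []
  [2] addr=0x9a blk=19 s=3: L1-HIT | VC []
  [3] addr=0x7c blk=15 s=3: MISS | VC [19]
  [4] addr=0xcb blk=25 s=1: MISS | VC [19]
  [5] addr=0x7c blk=15 s=3: L1-HIT | VC [19]
  [6] addr=0x59 blk=11 s=3: MISS | VC [19, 15]
  [7] addr=0xbb blk=23 s=3: MISS | VC [19, 15, 11]
  [8] addr=0x2c blk=5 s=1: MISS | VC [15, 11, 25]
  [9] addr=0x4a blk=9 s=1: MISS | VC [11, 25, 5]
  [10] addr=0x2e blk=5 s=1: VC-HIT | VC [11, 25, 9]
  [11] addr=0x38 blk=7 s=3: MISS | VC [25, 9, 23]
  [12] addr=0x59 blk=11 s=3: MISS | VC [9, 23, 7]
  [13] addr=0x3d blk=7 s=3: VC-HIT | VC [9, 23, 11]

VC = [9, 23, 11]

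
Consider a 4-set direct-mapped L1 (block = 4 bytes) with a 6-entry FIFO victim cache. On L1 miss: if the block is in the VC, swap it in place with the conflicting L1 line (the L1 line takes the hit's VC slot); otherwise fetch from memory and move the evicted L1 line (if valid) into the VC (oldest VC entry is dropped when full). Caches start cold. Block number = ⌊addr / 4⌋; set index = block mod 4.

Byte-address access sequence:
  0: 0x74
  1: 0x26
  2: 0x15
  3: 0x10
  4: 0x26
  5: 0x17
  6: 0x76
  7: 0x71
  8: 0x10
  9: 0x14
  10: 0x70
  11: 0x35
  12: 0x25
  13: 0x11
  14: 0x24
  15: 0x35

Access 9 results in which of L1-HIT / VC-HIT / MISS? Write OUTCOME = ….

#0 0x74→b29/s1 MISS; vc=[]
#1 0x26→b9/s1 MISS; vc=[29]
#2 0x15→b5/s1 MISS; vc=[29,9]
#3 0x10→b4/s0 MISS; vc=[29,9]
#4 0x26→b9/s1 VC-HIT; vc=[29,5]
#5 0x17→b5/s1 VC-HIT; vc=[29,9]
#6 0x76→b29/s1 VC-HIT; vc=[5,9]
#7 0x71→b28/s0 MISS; vc=[5,9,4]
#8 0x10→b4/s0 VC-HIT; vc=[5,9,28]
#9 0x14→b5/s1 VC-HIT; vc=[29,9,28]
#10 0x70→b28/s0 VC-HIT; vc=[29,9,4]
#11 0x35→b13/s1 MISS; vc=[29,9,4,5]
#12 0x25→b9/s1 VC-HIT; vc=[29,13,4,5]
#13 0x11→b4/s0 VC-HIT; vc=[29,13,28,5]
#14 0x24→b9/s1 L1-HIT; vc=[29,13,28,5]
#15 0x35→b13/s1 VC-HIT; vc=[29,9,28,5]

OUTCOME = VC-HIT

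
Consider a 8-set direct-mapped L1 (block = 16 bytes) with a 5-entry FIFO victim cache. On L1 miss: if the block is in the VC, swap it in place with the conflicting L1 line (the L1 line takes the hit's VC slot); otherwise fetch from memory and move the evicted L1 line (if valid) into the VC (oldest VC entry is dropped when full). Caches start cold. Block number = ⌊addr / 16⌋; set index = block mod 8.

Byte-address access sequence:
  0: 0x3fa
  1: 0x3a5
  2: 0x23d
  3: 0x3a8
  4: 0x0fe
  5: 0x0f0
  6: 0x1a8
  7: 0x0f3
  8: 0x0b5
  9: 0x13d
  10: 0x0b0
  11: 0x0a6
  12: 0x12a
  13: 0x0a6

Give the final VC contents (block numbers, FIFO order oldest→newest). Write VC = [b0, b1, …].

#0 0x3fa→b63/s7 MISS; vc=[]
#1 0x3a5→b58/s2 MISS; vc=[]
#2 0x23d→b35/s3 MISS; vc=[]
#3 0x3a8→b58/s2 L1-HIT; vc=[]
#4 0xfe→b15/s7 MISS; vc=[63]
#5 0xf0→b15/s7 L1-HIT; vc=[63]
#6 0x1a8→b26/s2 MISS; vc=[63,58]
#7 0xf3→b15/s7 L1-HIT; vc=[63,58]
#8 0xb5→b11/s3 MISS; vc=[63,58,35]
#9 0x13d→b19/s3 MISS; vc=[63,58,35,11]
#10 0xb0→b11/s3 VC-HIT; vc=[63,58,35,19]
#11 0xa6→b10/s2 MISS; vc=[63,58,35,19,26]
#12 0x12a→b18/s2 MISS; vc=[58,35,19,26,10]
#13 0xa6→b10/s2 VC-HIT; vc=[58,35,19,26,18]

VC = [58, 35, 19, 26, 18]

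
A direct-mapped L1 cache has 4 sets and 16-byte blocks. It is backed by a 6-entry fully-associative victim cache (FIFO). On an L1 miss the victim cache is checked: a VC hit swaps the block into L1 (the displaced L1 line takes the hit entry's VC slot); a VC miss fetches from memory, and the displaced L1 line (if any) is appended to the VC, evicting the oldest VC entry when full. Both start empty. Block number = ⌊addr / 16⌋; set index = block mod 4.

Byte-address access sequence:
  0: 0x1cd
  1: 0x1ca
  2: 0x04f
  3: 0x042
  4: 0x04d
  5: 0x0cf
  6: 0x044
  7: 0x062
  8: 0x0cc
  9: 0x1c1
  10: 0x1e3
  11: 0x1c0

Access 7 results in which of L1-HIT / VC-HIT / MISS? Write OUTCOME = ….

OUTCOME = MISS

  [0] addr=0x1cd blk=28 s=0: MISS | VC []
  [1] addr=0x1ca blk=28 s=0: L1-HIT | VC []
  [2] addr=0x4f blk=4 s=0: MISS | VC [28]
  [3] addr=0x42 blk=4 s=0: L1-HIT | VC [28]
  [4] addr=0x4d blk=4 s=0: L1-HIT | VC [28]
  [5] addr=0xcf blk=12 s=0: MISS | VC [28, 4]
  [6] addr=0x44 blk=4 s=0: VC-HIT | VC [28, 12]
  [7] addr=0x62 blk=6 s=2: MISS | VC [28, 12]
  [8] addr=0xcc blk=12 s=0: VC-HIT | VC [28, 4]
  [9] addr=0x1c1 blk=28 s=0: VC-HIT | VC [12, 4]
  [10] addr=0x1e3 blk=30 s=2: MISS | VC [12, 4, 6]
  [11] addr=0x1c0 blk=28 s=0: L1-HIT | VC [12, 4, 6]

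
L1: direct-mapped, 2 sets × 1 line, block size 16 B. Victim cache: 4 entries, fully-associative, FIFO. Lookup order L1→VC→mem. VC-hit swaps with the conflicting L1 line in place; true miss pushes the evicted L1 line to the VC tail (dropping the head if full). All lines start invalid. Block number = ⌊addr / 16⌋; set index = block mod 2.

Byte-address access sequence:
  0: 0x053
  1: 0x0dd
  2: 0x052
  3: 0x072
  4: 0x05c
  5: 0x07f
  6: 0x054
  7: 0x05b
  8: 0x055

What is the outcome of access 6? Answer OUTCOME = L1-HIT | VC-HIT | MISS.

  [0] addr=0x53 blk=5 s=1: MISS | VC []
  [1] addr=0xdd blk=13 s=1: MISS | VC [5]
  [2] addr=0x52 blk=5 s=1: VC-HIT | VC [13]
  [3] addr=0x72 blk=7 s=1: MISS | VC [13, 5]
  [4] addr=0x5c blk=5 s=1: VC-HIT | VC [13, 7]
  [5] addr=0x7f blk=7 s=1: VC-HIT | VC [13, 5]
  [6] addr=0x54 blk=5 s=1: VC-HIT | VC [13, 7]
  [7] addr=0x5b blk=5 s=1: L1-HIT | VC [13, 7]
  [8] addr=0x55 blk=5 s=1: L1-HIT | VC [13, 7]

OUTCOME = VC-HIT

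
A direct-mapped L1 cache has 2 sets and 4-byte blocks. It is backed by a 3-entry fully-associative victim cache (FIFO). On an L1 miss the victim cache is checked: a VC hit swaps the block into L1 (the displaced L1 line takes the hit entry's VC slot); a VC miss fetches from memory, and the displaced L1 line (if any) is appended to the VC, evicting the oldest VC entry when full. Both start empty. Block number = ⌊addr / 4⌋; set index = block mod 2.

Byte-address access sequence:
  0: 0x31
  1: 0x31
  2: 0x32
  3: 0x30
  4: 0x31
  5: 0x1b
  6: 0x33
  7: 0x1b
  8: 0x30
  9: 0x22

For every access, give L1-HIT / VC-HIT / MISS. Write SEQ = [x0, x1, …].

  [0] addr=0x31 blk=12 s=0: MISS | VC []
  [1] addr=0x31 blk=12 s=0: L1-HIT | VC []
  [2] addr=0x32 blk=12 s=0: L1-HIT | VC []
  [3] addr=0x30 blk=12 s=0: L1-HIT | VC []
  [4] addr=0x31 blk=12 s=0: L1-HIT | VC []
  [5] addr=0x1b blk=6 s=0: MISS | VC [12]
  [6] addr=0x33 blk=12 s=0: VC-HIT | VC [6]
  [7] addr=0x1b blk=6 s=0: VC-HIT | VC [12]
  [8] addr=0x30 blk=12 s=0: VC-HIT | VC [6]
  [9] addr=0x22 blk=8 s=0: MISS | VC [6, 12]

SEQ = [MISS, L1-HIT, L1-HIT, L1-HIT, L1-HIT, MISS, VC-HIT, VC-HIT, VC-HIT, MISS]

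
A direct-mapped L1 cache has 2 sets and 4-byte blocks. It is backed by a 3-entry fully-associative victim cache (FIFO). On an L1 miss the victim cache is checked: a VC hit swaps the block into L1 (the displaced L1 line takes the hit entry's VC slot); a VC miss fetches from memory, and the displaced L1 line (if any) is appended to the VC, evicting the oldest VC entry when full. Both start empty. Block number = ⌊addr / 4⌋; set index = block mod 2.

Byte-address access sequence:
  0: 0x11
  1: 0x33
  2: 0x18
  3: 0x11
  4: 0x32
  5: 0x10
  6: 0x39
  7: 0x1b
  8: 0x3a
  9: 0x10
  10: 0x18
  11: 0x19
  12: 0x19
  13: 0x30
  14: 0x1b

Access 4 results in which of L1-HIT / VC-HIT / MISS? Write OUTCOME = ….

0: 0x11 (blk 4, set 0) → MISS  vc=[]
1: 0x33 (blk 12, set 0) → MISS  vc=[4]
2: 0x18 (blk 6, set 0) → MISS  vc=[4, 12]
3: 0x11 (blk 4, set 0) → VC-HIT  vc=[6, 12]
4: 0x32 (blk 12, set 0) → VC-HIT  vc=[6, 4]
5: 0x10 (blk 4, set 0) → VC-HIT  vc=[6, 12]
6: 0x39 (blk 14, set 0) → MISS  vc=[6, 12, 4]
7: 0x1b (blk 6, set 0) → VC-HIT  vc=[14, 12, 4]
8: 0x3a (blk 14, set 0) → VC-HIT  vc=[6, 12, 4]
9: 0x10 (blk 4, set 0) → VC-HIT  vc=[6, 12, 14]
10: 0x18 (blk 6, set 0) → VC-HIT  vc=[4, 12, 14]
11: 0x19 (blk 6, set 0) → L1-HIT  vc=[4, 12, 14]
12: 0x19 (blk 6, set 0) → L1-HIT  vc=[4, 12, 14]
13: 0x30 (blk 12, set 0) → VC-HIT  vc=[4, 6, 14]
14: 0x1b (blk 6, set 0) → VC-HIT  vc=[4, 12, 14]

OUTCOME = VC-HIT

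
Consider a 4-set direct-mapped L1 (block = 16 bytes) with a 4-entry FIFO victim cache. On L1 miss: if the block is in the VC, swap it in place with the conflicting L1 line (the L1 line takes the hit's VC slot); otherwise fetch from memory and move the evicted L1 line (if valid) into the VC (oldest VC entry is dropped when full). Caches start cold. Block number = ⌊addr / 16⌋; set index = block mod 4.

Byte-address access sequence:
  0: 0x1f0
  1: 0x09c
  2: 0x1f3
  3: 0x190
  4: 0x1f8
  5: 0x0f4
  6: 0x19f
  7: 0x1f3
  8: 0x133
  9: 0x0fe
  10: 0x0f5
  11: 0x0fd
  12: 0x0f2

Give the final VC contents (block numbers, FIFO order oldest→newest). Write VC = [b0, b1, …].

VC = [9, 19, 31]

#0 0x1f0→b31/s3 MISS; vc=[]
#1 0x9c→b9/s1 MISS; vc=[]
#2 0x1f3→b31/s3 L1-HIT; vc=[]
#3 0x190→b25/s1 MISS; vc=[9]
#4 0x1f8→b31/s3 L1-HIT; vc=[9]
#5 0xf4→b15/s3 MISS; vc=[9,31]
#6 0x19f→b25/s1 L1-HIT; vc=[9,31]
#7 0x1f3→b31/s3 VC-HIT; vc=[9,15]
#8 0x133→b19/s3 MISS; vc=[9,15,31]
#9 0xfe→b15/s3 VC-HIT; vc=[9,19,31]
#10 0xf5→b15/s3 L1-HIT; vc=[9,19,31]
#11 0xfd→b15/s3 L1-HIT; vc=[9,19,31]
#12 0xf2→b15/s3 L1-HIT; vc=[9,19,31]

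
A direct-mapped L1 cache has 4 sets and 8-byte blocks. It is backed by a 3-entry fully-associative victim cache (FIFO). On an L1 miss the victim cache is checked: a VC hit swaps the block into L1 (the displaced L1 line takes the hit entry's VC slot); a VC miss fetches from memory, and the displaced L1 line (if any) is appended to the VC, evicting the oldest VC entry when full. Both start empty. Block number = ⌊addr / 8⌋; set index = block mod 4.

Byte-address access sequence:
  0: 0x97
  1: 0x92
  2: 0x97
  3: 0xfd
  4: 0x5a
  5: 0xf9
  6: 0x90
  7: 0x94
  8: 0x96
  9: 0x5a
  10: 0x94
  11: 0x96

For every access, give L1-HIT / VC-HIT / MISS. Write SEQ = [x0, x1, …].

SEQ = [MISS, L1-HIT, L1-HIT, MISS, MISS, VC-HIT, L1-HIT, L1-HIT, L1-HIT, VC-HIT, L1-HIT, L1-HIT]

  [0] addr=0x97 blk=18 s=2: MISS | VC []
  [1] addr=0x92 blk=18 s=2: L1-HIT | VC []
  [2] addr=0x97 blk=18 s=2: L1-HIT | VC []
  [3] addr=0xfd blk=31 s=3: MISS | VC []
  [4] addr=0x5a blk=11 s=3: MISS | VC [31]
  [5] addr=0xf9 blk=31 s=3: VC-HIT | VC [11]
  [6] addr=0x90 blk=18 s=2: L1-HIT | VC [11]
  [7] addr=0x94 blk=18 s=2: L1-HIT | VC [11]
  [8] addr=0x96 blk=18 s=2: L1-HIT | VC [11]
  [9] addr=0x5a blk=11 s=3: VC-HIT | VC [31]
  [10] addr=0x94 blk=18 s=2: L1-HIT | VC [31]
  [11] addr=0x96 blk=18 s=2: L1-HIT | VC [31]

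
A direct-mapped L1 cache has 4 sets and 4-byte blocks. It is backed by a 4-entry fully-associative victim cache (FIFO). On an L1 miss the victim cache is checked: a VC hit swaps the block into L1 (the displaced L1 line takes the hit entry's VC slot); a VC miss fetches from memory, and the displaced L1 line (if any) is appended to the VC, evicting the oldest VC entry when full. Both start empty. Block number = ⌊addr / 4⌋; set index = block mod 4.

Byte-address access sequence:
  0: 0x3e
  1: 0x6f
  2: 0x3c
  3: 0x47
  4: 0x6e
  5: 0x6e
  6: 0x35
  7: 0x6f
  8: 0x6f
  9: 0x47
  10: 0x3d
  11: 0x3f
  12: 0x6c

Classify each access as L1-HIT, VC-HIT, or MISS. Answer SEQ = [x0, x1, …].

#0 0x3e→b15/s3 MISS; vc=[]
#1 0x6f→b27/s3 MISS; vc=[15]
#2 0x3c→b15/s3 VC-HIT; vc=[27]
#3 0x47→b17/s1 MISS; vc=[27]
#4 0x6e→b27/s3 VC-HIT; vc=[15]
#5 0x6e→b27/s3 L1-HIT; vc=[15]
#6 0x35→b13/s1 MISS; vc=[15,17]
#7 0x6f→b27/s3 L1-HIT; vc=[15,17]
#8 0x6f→b27/s3 L1-HIT; vc=[15,17]
#9 0x47→b17/s1 VC-HIT; vc=[15,13]
#10 0x3d→b15/s3 VC-HIT; vc=[27,13]
#11 0x3f→b15/s3 L1-HIT; vc=[27,13]
#12 0x6c→b27/s3 VC-HIT; vc=[15,13]

SEQ = [MISS, MISS, VC-HIT, MISS, VC-HIT, L1-HIT, MISS, L1-HIT, L1-HIT, VC-HIT, VC-HIT, L1-HIT, VC-HIT]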